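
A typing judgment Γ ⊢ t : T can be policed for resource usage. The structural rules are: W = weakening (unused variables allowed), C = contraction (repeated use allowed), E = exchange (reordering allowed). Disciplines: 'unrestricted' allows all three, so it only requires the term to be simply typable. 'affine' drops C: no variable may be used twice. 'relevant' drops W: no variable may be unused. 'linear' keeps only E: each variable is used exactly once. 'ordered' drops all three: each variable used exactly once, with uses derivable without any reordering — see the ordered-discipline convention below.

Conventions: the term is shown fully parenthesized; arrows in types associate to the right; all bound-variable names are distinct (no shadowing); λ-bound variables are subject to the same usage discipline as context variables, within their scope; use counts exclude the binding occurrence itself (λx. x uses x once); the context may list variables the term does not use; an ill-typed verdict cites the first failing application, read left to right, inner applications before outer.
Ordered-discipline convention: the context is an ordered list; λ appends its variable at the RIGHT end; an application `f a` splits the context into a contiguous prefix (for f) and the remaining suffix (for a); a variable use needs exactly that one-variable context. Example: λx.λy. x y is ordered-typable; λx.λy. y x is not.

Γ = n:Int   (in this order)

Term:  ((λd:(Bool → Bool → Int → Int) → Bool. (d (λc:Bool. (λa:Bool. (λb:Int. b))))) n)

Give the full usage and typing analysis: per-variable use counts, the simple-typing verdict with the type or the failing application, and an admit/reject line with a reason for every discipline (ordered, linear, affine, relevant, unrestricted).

use counts: n ×1, d (λ-bound) ×1, c (λ-bound) ×0, a (λ-bound) ×0, b (λ-bound) ×1
order of uses: d, b, n
typing: ill-typed: an argument Int mismatches the expected (Bool → Bool → Int → Int) → Bool
ordered: ✗ — a type mismatch blocks all five
linear: ✗ — the type mismatch rejects it
affine: ✗ — not simply typable
relevant: ✗ — fails simple typing
unrestricted: ✗ — a type mismatch blocks all five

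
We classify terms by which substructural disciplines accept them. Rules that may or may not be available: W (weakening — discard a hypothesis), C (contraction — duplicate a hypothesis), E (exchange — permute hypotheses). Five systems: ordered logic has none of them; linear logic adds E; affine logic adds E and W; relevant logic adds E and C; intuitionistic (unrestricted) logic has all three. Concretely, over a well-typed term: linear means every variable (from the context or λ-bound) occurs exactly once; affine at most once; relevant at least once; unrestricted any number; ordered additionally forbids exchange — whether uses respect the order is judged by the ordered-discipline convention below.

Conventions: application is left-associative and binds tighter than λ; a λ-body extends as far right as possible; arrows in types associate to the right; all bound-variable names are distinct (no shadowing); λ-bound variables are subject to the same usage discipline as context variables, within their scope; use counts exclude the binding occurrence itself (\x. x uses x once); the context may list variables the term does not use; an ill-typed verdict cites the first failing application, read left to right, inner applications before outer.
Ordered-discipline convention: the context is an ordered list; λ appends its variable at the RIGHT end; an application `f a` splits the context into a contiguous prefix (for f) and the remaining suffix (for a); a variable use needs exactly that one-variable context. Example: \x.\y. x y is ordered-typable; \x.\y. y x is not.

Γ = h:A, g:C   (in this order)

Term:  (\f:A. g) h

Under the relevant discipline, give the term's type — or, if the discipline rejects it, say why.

not well-typed under relevant — f never used (weakening)
usage: h: 1, g: 1, f (bound): 0
uses in reading order: g, h
typing: well-typed at C
summary: ordered ✗ · linear ✗ · affine ✓ · relevant ✗ · unrestricted ✓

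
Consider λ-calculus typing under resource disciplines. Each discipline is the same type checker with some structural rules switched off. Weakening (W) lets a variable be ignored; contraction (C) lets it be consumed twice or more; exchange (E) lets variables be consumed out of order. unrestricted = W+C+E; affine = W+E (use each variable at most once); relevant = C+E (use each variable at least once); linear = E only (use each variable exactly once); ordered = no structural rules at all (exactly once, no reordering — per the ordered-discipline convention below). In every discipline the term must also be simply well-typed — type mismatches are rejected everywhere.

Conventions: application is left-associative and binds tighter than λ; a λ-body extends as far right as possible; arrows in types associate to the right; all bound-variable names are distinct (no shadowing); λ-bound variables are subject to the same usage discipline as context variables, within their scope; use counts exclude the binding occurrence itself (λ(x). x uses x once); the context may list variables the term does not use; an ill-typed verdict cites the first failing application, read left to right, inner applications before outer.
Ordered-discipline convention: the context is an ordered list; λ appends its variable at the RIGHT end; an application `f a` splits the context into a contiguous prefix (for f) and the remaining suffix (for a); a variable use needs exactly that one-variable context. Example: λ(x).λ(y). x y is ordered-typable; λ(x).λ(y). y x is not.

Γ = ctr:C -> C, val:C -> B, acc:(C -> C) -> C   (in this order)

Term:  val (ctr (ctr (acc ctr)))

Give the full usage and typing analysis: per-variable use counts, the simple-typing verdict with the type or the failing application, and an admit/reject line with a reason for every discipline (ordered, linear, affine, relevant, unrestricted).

variable uses: ctr ×3, val ×1, acc ×1
use order (left to right): val, ctr, ctr, acc, ctr
typing: the term checks, with type B
ordered: ✗, repeated use of ctr ×3
linear: ✗, repeated use of ctr ×3
affine: ✗, repeated use of ctr ×3
relevant: ✓, none of ctr, val, acc goes unused
unrestricted: ✓, type-checks (B) and nothing is barred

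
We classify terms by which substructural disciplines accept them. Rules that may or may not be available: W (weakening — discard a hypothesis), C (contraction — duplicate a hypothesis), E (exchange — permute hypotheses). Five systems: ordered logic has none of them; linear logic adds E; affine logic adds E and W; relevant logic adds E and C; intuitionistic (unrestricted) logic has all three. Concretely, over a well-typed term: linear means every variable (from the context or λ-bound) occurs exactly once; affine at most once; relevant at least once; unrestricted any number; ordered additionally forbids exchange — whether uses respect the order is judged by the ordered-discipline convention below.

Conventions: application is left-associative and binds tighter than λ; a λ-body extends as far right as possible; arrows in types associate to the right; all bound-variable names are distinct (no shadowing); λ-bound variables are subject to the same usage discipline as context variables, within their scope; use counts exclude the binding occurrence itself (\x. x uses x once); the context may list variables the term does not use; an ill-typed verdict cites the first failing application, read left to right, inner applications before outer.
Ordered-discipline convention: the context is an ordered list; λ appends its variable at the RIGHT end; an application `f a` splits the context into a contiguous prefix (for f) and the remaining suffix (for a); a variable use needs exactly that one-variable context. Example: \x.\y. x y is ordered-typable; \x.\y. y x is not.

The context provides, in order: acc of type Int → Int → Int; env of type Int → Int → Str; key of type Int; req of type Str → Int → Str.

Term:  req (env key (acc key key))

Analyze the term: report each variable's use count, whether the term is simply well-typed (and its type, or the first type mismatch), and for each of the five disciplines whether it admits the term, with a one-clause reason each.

use counts: acc: 1; env: 1; key: 3; req: 1
left-to-right use order: req, env, key, acc, key, key
typing: well-typed — term : Int → Str
ordered ✗ (key ×3 used more than once (contraction))
linear ✗ (key ×3 used more than once (contraction))
affine ✗ (key ×3 used more than once (contraction))
relevant ✓ (every one of acc, env, key, req appears)
unrestricted ✓ (type-checks (Int → Str) and nothing is barred)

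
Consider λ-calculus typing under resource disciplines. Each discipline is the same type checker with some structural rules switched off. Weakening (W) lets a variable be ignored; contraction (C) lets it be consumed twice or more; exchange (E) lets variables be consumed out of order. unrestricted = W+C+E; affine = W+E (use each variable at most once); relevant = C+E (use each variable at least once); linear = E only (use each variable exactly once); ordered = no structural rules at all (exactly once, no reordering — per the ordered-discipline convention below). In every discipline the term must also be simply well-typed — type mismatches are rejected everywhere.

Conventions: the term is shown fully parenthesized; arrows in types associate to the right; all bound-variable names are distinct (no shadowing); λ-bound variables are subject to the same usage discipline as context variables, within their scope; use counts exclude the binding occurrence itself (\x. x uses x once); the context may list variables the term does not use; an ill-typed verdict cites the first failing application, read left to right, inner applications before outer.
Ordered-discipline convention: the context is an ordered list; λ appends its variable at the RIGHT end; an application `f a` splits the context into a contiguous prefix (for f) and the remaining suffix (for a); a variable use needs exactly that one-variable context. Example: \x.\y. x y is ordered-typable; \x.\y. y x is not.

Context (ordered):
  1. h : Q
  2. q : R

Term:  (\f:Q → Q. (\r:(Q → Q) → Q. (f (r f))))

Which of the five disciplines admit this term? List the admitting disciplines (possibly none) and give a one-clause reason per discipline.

admitted by: unrestricted
use counts: h=0, q=0, f (bound)=2, r (bound)=1
left-to-right use order: f, r, f
typing: well-typed at (Q → Q) → ((Q → Q) → Q) → Q
ordered: ✗ — uses contraction: f ×2; unused: h, q — weakening required
linear: ✗ — uses contraction: f ×2; unused: h, q — weakening required
affine: ✗ — uses contraction: f ×2
relevant: ✗ — unused: h, q — weakening required
unrestricted: ✓ — well-typed at (Q → Q) → ((Q → Q) → Q) → Q; no restrictions here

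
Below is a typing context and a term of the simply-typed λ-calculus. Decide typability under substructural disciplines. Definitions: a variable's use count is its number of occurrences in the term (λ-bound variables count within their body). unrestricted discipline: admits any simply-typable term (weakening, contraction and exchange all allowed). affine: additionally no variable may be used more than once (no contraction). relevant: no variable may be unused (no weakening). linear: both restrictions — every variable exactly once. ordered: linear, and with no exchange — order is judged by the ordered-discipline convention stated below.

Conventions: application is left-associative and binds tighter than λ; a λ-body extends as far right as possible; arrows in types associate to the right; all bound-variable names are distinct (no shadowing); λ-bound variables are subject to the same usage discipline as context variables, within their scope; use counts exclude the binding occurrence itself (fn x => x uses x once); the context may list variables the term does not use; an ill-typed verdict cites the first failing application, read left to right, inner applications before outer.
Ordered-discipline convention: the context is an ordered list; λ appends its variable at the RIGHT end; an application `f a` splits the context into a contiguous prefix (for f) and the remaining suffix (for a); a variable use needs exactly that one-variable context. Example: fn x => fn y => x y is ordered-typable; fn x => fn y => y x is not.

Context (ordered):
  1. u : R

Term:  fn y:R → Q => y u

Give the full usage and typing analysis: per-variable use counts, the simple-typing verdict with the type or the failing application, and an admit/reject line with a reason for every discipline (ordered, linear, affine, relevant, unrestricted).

use counts: u: 1, y (λ-bound): 1
use order (left to right): y, u
typing: well-typed — term : (R → Q) → Q
ordered: ✗ — needs exchange: uses follow y, u
linear: ✓ — exactly-once usage across u, y
affine: ✓ — u, y: no repeats, contraction unneeded
relevant: ✓ — every one of u, y appears
unrestricted: ✓ — type-checks ((R → Q) → Q) and nothing is barred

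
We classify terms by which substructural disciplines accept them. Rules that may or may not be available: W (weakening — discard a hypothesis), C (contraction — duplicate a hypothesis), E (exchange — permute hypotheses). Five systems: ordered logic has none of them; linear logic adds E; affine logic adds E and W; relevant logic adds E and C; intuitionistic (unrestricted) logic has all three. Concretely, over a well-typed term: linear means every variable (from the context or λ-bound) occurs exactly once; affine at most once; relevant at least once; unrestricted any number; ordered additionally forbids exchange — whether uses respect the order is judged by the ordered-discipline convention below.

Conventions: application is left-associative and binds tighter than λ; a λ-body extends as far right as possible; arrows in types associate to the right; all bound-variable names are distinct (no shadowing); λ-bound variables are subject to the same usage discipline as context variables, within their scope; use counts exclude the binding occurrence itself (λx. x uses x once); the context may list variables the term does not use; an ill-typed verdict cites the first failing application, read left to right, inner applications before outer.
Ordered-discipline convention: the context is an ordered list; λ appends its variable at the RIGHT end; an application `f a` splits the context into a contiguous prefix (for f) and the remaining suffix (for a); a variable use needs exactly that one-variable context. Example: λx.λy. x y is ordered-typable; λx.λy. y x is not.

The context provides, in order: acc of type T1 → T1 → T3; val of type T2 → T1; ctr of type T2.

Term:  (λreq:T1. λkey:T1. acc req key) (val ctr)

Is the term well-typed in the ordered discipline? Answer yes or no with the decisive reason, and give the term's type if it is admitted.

yes — one use each (acc, val, ctr, req, key); ordered split holds; term : T1 → T3
usage: acc: 1×, val: 1×, ctr: 1×, req (bound): 1×, key (bound): 1×
uses in reading order: acc, req, key, val, ctr
typing: ✓ — T1 → T3
all disciplines: ordered ✓, linear ✓, affine ✓, relevant ✓, unrestricted ✓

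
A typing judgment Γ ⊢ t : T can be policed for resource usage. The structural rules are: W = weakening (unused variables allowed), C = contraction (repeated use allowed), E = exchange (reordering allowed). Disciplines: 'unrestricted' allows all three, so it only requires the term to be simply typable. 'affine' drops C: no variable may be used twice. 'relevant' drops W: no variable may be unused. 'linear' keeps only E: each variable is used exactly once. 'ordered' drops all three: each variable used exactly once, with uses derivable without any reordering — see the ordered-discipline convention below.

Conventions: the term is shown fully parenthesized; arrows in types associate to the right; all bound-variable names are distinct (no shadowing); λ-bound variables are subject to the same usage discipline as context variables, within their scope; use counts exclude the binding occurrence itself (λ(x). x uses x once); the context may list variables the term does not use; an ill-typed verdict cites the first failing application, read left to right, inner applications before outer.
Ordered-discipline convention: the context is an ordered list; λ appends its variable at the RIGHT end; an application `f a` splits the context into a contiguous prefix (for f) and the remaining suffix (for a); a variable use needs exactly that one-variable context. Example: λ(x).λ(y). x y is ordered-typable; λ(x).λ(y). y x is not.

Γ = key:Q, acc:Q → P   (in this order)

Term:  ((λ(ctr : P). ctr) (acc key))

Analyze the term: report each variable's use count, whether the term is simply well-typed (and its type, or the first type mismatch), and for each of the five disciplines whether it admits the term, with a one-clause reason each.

variable uses: key: 1, acc: 1, ctr (bound): 1
order of uses: ctr, acc, key
typing: well-typed at P
ordered: ✗, use order ctr, acc, key needs exchange
linear: ✓, each of key, acc, ctr used exactly once
affine: ✓, no duplicate uses among key, acc, ctr
relevant: ✓, none of key, acc, ctr goes unused
unrestricted: ✓, type-checks (P) and nothing is barred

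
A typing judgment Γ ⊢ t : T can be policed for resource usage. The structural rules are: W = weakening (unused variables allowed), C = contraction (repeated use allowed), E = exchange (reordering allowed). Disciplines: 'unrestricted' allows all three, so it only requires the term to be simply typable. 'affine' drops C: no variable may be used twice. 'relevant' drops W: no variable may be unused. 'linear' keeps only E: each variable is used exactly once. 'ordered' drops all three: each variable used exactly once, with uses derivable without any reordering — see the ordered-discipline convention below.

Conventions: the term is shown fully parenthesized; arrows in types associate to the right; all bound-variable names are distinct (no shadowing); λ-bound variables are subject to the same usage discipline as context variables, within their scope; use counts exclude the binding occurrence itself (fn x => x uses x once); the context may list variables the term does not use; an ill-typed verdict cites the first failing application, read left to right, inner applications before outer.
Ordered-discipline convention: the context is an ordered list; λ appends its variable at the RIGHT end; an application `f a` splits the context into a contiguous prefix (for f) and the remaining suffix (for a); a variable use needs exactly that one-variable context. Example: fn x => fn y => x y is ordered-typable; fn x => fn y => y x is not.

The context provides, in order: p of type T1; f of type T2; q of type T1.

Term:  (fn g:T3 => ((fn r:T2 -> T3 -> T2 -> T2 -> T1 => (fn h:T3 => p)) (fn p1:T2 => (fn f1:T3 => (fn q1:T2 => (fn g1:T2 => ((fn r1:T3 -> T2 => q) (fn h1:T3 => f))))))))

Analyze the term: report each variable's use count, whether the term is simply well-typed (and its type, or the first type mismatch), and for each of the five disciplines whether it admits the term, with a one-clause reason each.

variable uses: p ×1; f ×1; q ×1; g [bound] ×0; r [bound] ×0; h [bound] ×0; p1 [bound] ×0; f1 [bound] ×0; q1 [bound] ×0; g1 [bound] ×0; r1 [bound] ×0; h1 [bound] ×0
use order (left to right): p, q, f
typing: well-typed — term : T3 -> T3 -> T1
ordered: ✗ — g, r, h, p1, f1, q1, g1, r1, h1 left unused
linear: ✗ — g, r, h, p1, f1, q1, g1, r1, h1 left unused
affine: ✓ — none of p, f, q, g, r, h, p1, f1, q1, g1, r1, h1 used more than once
relevant: ✗ — g, r, h, p1, f1, q1, g1, r1, h1 left unused
unrestricted: ✓ — well-typed at T3 -> T3 -> T1; no restrictions here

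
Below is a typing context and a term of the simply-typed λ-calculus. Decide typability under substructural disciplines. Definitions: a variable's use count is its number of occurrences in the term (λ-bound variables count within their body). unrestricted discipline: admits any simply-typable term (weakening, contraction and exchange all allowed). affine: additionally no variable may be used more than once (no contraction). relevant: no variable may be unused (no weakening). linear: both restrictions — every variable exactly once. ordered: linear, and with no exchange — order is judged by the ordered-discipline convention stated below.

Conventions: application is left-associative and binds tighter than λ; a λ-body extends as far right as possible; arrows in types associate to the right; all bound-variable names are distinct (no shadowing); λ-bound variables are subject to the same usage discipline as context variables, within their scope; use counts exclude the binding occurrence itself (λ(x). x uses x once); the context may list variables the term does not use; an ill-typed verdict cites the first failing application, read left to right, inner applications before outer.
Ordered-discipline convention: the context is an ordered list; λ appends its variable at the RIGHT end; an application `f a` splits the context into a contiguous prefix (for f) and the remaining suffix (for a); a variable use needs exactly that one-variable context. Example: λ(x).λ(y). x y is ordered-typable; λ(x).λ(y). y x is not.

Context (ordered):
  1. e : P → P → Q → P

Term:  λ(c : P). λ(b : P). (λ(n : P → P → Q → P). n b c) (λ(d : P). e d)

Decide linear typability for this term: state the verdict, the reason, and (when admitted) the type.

yes — e, c, b, n, d: one use apiece; term : P → P → Q → P
usage: e: 1×, c (bound): 1×, b (bound): 1×, n (bound): 1×, d (bound): 1×
uses in reading order: n, b, c, e, d
typing: the term checks, with type P → P → Q → P
across the five disciplines: ordered ✗ | linear ✓ | affine ✓ | relevant ✓ | unrestricted ✓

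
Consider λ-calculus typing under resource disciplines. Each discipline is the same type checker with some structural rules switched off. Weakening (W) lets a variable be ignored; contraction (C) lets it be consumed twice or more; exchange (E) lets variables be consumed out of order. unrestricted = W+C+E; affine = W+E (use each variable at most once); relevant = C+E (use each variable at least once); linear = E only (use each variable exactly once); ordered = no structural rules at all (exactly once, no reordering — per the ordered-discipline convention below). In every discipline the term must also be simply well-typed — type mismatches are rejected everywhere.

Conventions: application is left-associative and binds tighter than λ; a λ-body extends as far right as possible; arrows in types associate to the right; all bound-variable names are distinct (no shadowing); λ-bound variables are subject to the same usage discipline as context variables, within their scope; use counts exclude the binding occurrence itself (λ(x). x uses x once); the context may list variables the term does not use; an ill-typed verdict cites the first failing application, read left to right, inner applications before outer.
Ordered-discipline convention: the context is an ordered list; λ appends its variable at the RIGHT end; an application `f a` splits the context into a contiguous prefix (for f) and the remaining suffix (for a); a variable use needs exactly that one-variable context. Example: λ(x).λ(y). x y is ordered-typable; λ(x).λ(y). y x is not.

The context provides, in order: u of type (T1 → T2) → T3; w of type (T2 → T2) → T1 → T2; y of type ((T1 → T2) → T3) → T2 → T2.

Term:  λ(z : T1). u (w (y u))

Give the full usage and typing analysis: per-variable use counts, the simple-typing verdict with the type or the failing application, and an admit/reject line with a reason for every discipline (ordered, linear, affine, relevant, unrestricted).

variable uses: u: 2×, w: 1×, y: 1×, z (λ-bound): 0×
uses in reading order: u, w, y, u
typing: ✓ — T1 → T3
ordered: ✗ — needs contraction — u ×2; z left unused
linear: ✗ — needs contraction — u ×2; z left unused
affine: ✗ — needs contraction — u ×2
relevant: ✗ — z left unused
unrestricted: ✓ — typability at T1 → T3 is all that's needed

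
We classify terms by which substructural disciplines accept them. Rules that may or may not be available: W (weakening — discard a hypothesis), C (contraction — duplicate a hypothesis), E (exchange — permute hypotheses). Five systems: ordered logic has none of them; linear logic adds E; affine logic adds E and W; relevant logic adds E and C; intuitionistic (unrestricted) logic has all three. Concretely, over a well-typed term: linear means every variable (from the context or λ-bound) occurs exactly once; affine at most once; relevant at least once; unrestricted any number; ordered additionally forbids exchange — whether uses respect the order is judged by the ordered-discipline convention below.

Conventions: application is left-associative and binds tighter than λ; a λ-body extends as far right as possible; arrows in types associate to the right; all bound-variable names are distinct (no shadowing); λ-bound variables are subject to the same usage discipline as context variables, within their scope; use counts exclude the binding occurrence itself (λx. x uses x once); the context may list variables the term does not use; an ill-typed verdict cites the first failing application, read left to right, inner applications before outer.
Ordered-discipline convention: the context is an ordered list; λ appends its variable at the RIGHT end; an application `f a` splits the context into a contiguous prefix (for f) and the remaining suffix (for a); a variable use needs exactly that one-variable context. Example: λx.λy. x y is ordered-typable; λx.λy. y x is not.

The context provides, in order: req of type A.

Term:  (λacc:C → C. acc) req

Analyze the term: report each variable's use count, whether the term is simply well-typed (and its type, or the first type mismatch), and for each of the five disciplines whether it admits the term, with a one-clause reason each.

counts: req=1; acc (λ-bound)=1
order of uses: acc, req
typing: ill-typed: an application expects C → C but receives A
ordered ✗ (fails simple typing)
linear ✗ (a type mismatch blocks all five)
affine ✗ (the type mismatch rejects it)
relevant ✗ (not simply typable)
unrestricted ✗ (fails simple typing)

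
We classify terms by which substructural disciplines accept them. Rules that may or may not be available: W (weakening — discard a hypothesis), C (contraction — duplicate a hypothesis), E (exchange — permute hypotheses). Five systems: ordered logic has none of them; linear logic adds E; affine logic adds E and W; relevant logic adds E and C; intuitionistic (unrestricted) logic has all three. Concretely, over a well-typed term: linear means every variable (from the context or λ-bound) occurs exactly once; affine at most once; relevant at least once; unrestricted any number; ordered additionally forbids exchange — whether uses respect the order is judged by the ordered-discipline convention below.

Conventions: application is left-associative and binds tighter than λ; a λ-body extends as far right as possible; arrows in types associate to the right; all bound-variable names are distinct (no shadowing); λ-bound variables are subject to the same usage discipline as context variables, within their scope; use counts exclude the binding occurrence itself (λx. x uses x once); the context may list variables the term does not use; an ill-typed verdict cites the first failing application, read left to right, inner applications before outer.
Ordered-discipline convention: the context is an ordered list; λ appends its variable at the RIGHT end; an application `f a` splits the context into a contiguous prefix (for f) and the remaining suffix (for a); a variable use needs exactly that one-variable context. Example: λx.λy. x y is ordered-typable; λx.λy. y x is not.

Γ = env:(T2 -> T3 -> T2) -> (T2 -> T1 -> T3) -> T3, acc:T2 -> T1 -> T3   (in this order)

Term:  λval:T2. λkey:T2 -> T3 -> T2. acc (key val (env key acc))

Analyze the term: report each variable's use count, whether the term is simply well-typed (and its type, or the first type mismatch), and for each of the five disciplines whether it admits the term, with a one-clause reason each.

usage: env=1; acc=2; val (λ-bound)=1; key (λ-bound)=2
use order (left to right): acc, key, val, env, key, acc
typing: ✓ — T2 -> (T2 -> T3 -> T2) -> T1 -> T3
ordered ✗ (uses contraction: acc ×2, key ×2)
linear ✗ (uses contraction: acc ×2, key ×2)
affine ✗ (uses contraction: acc ×2, key ×2)
relevant ✓ (env, acc, val, key: all used, weakening unneeded)
unrestricted ✓ (typability at T2 -> (T2 -> T3 -> T2) -> T1 -> T3 is all that's needed)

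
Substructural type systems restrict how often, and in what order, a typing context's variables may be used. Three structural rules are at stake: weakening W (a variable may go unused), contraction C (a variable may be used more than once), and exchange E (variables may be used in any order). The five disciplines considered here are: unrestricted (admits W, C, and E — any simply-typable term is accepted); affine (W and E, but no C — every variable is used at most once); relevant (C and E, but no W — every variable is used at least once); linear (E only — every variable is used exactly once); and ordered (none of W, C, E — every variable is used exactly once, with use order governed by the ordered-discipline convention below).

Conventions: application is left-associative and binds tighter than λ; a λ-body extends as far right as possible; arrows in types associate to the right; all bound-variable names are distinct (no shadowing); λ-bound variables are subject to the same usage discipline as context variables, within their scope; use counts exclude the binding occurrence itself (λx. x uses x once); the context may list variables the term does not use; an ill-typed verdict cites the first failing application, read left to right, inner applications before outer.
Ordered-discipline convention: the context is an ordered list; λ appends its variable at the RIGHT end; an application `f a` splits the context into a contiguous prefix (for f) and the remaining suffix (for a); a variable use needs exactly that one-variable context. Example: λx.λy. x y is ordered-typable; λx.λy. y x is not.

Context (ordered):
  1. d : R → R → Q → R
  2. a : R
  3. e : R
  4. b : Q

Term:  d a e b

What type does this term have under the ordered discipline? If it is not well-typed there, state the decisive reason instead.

term : R
counts: d=1, a=1, e=1, b=1
use order (left to right): d, a, e, b
typing: the term checks, with type R
across the five disciplines: ordered ✓; linear ✓; affine ✓; relevant ✓; unrestricted ✓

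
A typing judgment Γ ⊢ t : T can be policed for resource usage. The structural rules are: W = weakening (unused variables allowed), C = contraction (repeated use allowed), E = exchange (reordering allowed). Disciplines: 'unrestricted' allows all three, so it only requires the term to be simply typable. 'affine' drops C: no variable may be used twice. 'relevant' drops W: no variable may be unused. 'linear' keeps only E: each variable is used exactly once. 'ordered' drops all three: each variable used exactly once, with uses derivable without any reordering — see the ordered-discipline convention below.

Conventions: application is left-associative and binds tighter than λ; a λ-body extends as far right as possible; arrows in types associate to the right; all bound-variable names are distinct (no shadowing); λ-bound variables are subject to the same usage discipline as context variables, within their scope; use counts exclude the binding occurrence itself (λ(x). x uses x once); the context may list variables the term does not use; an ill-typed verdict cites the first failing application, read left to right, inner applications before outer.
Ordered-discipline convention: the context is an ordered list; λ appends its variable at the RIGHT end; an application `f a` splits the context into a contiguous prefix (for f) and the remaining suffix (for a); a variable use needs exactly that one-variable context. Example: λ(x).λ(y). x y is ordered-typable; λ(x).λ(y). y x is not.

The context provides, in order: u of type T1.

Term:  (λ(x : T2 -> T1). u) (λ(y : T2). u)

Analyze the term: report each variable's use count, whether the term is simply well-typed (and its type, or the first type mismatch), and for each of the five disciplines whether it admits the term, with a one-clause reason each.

usage: u ×2; x (λ-bound) ×0; y (λ-bound) ×0
use order (left to right): u, u
typing: well-typed — term : T1
ordered ✗ (needs contraction — u ×2; x, y never used (weakening))
linear ✗ (needs contraction — u ×2; x, y never used (weakening))
affine ✗ (needs contraction — u ×2)
relevant ✗ (x, y never used (weakening))
unrestricted ✓ (typability at T1 is all that's needed)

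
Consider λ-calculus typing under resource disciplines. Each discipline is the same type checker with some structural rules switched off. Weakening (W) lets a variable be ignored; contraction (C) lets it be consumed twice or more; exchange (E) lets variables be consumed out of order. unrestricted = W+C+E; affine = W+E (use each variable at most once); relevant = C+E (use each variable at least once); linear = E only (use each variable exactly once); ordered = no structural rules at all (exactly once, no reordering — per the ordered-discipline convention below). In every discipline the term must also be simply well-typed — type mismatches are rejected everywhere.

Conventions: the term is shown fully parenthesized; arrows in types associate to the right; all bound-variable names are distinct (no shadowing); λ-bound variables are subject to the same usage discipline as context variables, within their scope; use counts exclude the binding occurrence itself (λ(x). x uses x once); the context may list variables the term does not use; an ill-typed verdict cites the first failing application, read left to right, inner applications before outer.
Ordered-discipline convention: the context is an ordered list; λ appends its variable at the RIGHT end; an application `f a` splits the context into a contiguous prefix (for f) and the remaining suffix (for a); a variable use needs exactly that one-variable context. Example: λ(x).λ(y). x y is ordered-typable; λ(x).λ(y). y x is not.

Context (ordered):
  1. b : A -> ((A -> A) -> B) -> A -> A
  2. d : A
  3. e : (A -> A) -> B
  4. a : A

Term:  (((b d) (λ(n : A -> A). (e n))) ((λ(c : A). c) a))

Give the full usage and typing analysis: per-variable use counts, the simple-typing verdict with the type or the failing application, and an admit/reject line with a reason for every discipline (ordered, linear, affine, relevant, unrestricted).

counts: b=1; d=1; e=1; a=1; n [bound]=1; c [bound]=1
use order (left to right): b, d, e, n, c, a
typing: well-typed at A
ordered ✓ (b, d, e, a, n, c once each; derivable with no W/C/E)
linear ✓ (exactly-once usage across b, d, e, a, n, c)
affine ✓ (none of b, d, e, a, n, c used more than once)
relevant ✓ (none of b, d, e, a, n, c goes unused)
unrestricted ✓ (well-typed at A; no restrictions here)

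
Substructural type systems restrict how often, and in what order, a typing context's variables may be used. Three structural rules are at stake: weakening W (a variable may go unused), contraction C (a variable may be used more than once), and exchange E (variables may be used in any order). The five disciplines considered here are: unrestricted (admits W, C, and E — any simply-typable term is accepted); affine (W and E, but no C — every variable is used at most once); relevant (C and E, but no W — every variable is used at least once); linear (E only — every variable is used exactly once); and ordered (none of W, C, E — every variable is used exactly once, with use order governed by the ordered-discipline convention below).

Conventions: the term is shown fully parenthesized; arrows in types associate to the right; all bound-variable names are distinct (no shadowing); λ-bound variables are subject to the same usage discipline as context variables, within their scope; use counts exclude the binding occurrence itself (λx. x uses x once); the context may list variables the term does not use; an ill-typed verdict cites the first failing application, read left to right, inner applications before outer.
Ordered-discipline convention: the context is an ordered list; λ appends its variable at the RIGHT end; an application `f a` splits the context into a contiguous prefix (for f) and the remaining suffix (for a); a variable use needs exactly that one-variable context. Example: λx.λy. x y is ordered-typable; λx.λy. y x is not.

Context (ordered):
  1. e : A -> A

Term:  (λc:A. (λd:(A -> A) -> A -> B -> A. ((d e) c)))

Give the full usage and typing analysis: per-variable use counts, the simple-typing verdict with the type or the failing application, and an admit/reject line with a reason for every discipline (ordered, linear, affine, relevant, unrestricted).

variable uses: e ×1; c [bound] ×1; d [bound] ×1
left-to-right use order: d, e, c
typing: well-typed — term : A -> ((A -> A) -> A -> B -> A) -> B -> A
ordered: ✗ — no ordered split (uses run d, e, c)
linear: ✓ — each of e, c, d used exactly once
affine: ✓ — no duplicate uses among e, c, d
relevant: ✓ — every one of e, c, d appears
unrestricted: ✓ — type-checks (A -> ((A -> A) -> A -> B -> A) -> B -> A) and nothing is barred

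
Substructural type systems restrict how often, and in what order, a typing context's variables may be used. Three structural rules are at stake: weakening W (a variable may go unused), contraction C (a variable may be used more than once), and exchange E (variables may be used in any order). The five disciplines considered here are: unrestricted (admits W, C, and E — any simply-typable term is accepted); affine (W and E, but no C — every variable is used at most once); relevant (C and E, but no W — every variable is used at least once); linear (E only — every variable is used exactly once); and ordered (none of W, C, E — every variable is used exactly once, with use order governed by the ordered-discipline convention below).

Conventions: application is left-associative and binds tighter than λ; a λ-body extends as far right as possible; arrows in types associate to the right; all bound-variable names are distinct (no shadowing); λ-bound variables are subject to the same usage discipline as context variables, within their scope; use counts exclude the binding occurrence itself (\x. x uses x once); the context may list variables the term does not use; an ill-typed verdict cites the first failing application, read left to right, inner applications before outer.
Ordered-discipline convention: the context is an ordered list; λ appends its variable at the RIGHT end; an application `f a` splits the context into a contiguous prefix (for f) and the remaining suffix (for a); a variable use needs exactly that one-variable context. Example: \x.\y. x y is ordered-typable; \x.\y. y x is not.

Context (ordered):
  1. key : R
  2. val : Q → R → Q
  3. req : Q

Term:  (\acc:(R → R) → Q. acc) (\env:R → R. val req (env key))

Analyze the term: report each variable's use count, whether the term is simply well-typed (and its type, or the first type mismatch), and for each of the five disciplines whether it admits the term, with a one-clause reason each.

variable uses: key=1; val=1; req=1; acc (λ-bound)=1; env (λ-bound)=1
order of uses: acc, val, req, env, key
typing: ✓ — (R → R) → Q
ordered: ✗, no ordered split (uses run acc, val, req, env, key)
linear: ✓, single use per variable (key, val, req, acc, env)
affine: ✓, no duplicate uses among key, val, req, acc, env
relevant: ✓, key, val, req, acc, env: all used, weakening unneeded
unrestricted: ✓, type-checks ((R → R) → Q) and nothing is barred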